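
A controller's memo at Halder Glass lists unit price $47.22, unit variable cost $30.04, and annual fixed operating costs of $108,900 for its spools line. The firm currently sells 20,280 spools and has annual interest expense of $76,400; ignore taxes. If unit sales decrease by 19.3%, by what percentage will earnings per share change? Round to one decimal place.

-41.2%

At 20,280 units, contribution = 20,280 × $17.18 = $348,410.40.
Subtracting fixed costs: EBIT = $348,410.40 − $108,900 = $239,510.40.
Interest = $76,400.00, so EBIT − I = $163,110.40.
Degree of combined leverage = contribution ÷ (EBIT − I) = $348,410.40 ÷ $163,110.40 = 2.1360.
%ΔEPS = DCL × %ΔSales = 2.1360 × -19.3% = -41.2%.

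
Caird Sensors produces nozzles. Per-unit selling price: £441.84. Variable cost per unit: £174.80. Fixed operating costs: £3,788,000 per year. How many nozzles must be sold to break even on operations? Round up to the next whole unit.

14,186 nozzles

Contribution margin per unit = £441.84 − £174.80 = £267.04.
Break-even volume = fixed costs ÷ CM per unit = £3,788,000 ÷ £267.04 = 14,185.14, so 14,186 nozzles.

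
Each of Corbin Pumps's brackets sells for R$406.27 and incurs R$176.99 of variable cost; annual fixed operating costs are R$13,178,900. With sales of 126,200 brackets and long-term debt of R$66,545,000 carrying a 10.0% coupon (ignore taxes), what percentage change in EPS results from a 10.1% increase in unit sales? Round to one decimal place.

Contribution at this volume is 126,200 × R$229.28 = R$28,935,136.00.
Subtracting fixed costs: EBIT = R$28,935,136.00 − R$13,178,900 = R$15,756,236.00.
Interest = R$6,654,500.00, so EBIT − I = R$9,101,736.00.
Degree of combined leverage = contribution ÷ (EBIT − I) = R$28,935,136.00 ÷ R$9,101,736.00 = 3.1791.
EPS therefore changes by 3.1791 × (+10.1%) = +32.1%.

+32.1%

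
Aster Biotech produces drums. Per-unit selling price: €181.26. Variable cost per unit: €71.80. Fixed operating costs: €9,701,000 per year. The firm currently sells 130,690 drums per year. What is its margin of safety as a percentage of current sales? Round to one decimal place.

Each unit contributes €181.26 − €71.80 = €109.46. Break-even units = €9,701,000 ÷ €109.46 = 88,625.98; break-even revenue = 88,625.98 × €181.26 = €16,064,345.51.
Current sales = 130,690 × €181.26 = €23,688,869.40.
Margin of safety = (€23,688,869.40 − €16,064,345.51) ÷ €23,688,869.40 = 32.2%.

32.2%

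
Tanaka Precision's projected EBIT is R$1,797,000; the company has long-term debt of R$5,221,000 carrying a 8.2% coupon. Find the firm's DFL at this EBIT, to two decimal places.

1.31

Annual interest charges come to R$428,122.00.
Degree of financial leverage = EBIT / (EBIT − interest) = R$1,797,000 / R$1,368,878.00 = 1.3128.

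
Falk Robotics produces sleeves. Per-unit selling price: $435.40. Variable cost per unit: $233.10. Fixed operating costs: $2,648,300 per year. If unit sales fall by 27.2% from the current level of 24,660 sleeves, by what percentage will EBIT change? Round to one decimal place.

Total contribution margin = 24,660 × $202.30 = $4,988,718.00.
Operating income = contribution − fixed costs = $4,988,718.00 − $2,648,300 = $2,340,418.00.
Degree of operating leverage = $4,988,718.00 / $2,340,418.00 = 2.1316.
So EBIT moves 2.1316 × (-27.2%) = -58.0%.

-58.0%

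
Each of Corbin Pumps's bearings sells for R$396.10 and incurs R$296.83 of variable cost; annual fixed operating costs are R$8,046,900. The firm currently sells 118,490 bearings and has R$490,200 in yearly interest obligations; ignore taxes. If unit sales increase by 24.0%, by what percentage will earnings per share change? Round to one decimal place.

Total contribution margin = 118,490 × R$99.27 = R$11,762,502.30.
Operating income = contribution − fixed costs = R$11,762,502.30 − R$8,046,900 = R$3,715,602.30.
After interest of R$490,200.00, pre-tax earnings = R$3,225,402.30.
Degree of combined leverage = contribution ÷ (EBIT − I) = R$11,762,502.30 ÷ R$3,225,402.30 = 3.6468.
EPS therefore changes by 3.6468 × (+24.0%) = +87.5%.

+87.5%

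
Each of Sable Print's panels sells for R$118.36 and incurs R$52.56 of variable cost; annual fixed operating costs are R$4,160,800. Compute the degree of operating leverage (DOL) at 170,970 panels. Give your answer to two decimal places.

Contribution at this volume is 170,970 × R$65.80 = R$11,249,826.00.
Operating income = contribution − fixed costs = R$11,249,826.00 − R$4,160,800 = R$7,089,026.00.
So DOL = total CM / EBIT = R$11,249,826.00 / R$7,089,026.00 = 1.5869.

1.59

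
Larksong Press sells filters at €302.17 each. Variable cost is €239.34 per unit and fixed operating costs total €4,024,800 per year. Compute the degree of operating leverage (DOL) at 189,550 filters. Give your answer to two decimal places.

Total contribution margin = 189,550 × €62.83 = €11,909,426.50.
Operating income = contribution − fixed costs = €11,909,426.50 − €4,024,800 = €7,884,626.50.
DOL = contribution ÷ EBIT = €11,909,426.50 ÷ €7,884,626.50 = 1.5105.

1.51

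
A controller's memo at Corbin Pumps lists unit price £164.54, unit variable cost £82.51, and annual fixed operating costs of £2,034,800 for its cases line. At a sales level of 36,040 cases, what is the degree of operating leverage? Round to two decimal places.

At 36,040 units, contribution = 36,040 × £82.03 = £2,956,361.20.
EBIT = £2,956,361.20 − £2,034,800 = £921,561.20.
So DOL = total CM / EBIT = £2,956,361.20 / £921,561.20 = 3.2080.

3.21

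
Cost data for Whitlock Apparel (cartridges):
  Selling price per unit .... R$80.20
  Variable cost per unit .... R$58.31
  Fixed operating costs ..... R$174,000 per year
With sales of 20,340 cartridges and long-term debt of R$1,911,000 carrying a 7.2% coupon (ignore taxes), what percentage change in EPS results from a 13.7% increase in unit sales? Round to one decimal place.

Contribution at this volume is 20,340 × R$21.89 = R$445,242.60.
EBIT = R$445,242.60 − R$174,000 = R$271,242.60.
Interest = R$137,592.00, so EBIT − I = R$133,650.60.
DCL = total CM / (EBIT − I) = R$445,242.60 / R$133,650.60 = 3.3314.
%ΔEPS = DCL × %ΔSales = 3.3314 × +13.7% = +45.6%.

+45.6%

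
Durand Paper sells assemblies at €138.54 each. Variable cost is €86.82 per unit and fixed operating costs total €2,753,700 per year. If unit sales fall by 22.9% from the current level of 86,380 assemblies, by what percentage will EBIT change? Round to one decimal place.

-59.7%

At 86,380 units, contribution = 86,380 × €51.72 = €4,467,573.60.
Operating income = contribution − fixed costs = €4,467,573.60 − €2,753,700 = €1,713,873.60.
DOL = contribution ÷ EBIT = €4,467,573.60 ÷ €1,713,873.60 = 2.6067.
%ΔEBIT = DOL × %ΔSales = 2.6067 × -22.9% = -59.7%.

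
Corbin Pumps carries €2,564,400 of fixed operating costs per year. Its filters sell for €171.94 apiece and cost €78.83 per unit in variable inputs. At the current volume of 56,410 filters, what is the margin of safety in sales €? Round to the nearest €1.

€4,963,630

Unit CM = price − variable cost = €171.94 − €78.83 = €93.11. Break-even units = €2,564,400 ÷ €93.11 = 27,541.62; break-even revenue = 27,541.62 × €171.94 = €4,735,505.70.
Actual sales revenue = 56,410 × €171.94 = €9,699,135.40.
Margin of safety = €9,699,135.40 − €4,735,505.70 = €4,963,630.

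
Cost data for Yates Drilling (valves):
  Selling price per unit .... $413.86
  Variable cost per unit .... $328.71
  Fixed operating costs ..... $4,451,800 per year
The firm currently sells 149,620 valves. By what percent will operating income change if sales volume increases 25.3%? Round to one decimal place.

At 149,620 units, contribution = 149,620 × $85.15 = $12,740,143.00.
Subtracting fixed costs: EBIT = $12,740,143.00 − $4,451,800 = $8,288,343.00.
So DOL = total CM / EBIT = $12,740,143.00 / $8,288,343.00 = 1.5371.
So EBIT moves 1.5371 × (+25.3%) = +38.9%.

+38.9%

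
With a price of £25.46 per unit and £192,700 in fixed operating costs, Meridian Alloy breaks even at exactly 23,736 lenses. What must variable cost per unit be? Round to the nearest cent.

£17.34

Contribution per unit must be FC / Q = £192,700 / 23,736 = £8.1185.
Hence VC = price − CM = £25.46 − £8.1185 = £17.34.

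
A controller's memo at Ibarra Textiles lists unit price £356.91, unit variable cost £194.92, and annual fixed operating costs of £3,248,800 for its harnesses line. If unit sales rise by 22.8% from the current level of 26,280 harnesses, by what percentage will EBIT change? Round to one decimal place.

+96.3%

At 26,280 units, contribution = 26,280 × £161.99 = £4,257,097.20.
Subtracting fixed costs: EBIT = £4,257,097.20 − £3,248,800 = £1,008,297.20.
Degree of operating leverage = £4,257,097.20 / £1,008,297.20 = 4.2221.
Operating income changes by 4.2221 × +22.8% = +96.3%.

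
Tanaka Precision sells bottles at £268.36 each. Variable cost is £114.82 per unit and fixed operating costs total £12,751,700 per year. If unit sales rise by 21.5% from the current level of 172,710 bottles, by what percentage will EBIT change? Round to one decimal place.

Total contribution margin = 172,710 × £153.54 = £26,517,893.40.
EBIT = £26,517,893.40 − £12,751,700 = £13,766,193.40.
DOL = contribution ÷ EBIT = £26,517,893.40 ÷ £13,766,193.40 = 1.9263.
So EBIT moves 1.9263 × (+21.5%) = +41.4%.

+41.4%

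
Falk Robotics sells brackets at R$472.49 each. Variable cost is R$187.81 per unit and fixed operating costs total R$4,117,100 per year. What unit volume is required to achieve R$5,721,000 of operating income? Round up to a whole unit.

Unit CM = price − variable cost = R$472.49 − R$187.81 = R$284.68.
Required volume = (fixed costs + target profit) ÷ CM = (R$4,117,100 + R$5,721,000) ÷ R$284.68 = 34,558.45, so 34,559 brackets.

34,559 brackets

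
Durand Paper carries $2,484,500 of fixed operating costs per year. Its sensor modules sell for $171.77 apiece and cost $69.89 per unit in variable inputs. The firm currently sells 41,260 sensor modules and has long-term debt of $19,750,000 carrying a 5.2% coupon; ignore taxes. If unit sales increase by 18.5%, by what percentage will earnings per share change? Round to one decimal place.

+112.4%

Total contribution margin = 41,260 × $101.88 = $4,203,568.80.
Subtracting fixed costs: EBIT = $4,203,568.80 − $2,484,500 = $1,719,068.80.
After interest of $1,027,000.00, pre-tax earnings = $692,068.80.
Degree of combined leverage = contribution ÷ (EBIT − I) = $4,203,568.80 ÷ $692,068.80 = 6.0739.
EPS therefore changes by 6.0739 × (+18.5%) = +112.4%.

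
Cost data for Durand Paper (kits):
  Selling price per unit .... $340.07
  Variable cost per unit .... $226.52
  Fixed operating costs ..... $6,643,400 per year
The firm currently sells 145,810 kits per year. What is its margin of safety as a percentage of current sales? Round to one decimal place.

59.9%

Unit CM = price − variable cost = $340.07 − $226.52 = $113.55. Break-even units = $6,643,400 ÷ $113.55 = 58,506.38; break-even revenue = 58,506.38 × $340.07 = $19,896,266.30.
Actual sales revenue = 145,810 × $340.07 = $49,585,606.70.
Margin of safety = ($49,585,606.70 − $19,896,266.30) ÷ $49,585,606.70 = 59.9%.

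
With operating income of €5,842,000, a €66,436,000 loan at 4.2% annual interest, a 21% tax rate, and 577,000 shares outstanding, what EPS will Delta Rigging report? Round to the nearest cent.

€4.18

Pre-tax income = €5,842,000 − €2,790,312.00 = €3,051,688.00.
Net income = €3,051,688.00 × (1 − 0.21) = €2,410,833.52.
Per share: €2,410,833.52 / 577,000 shares = €4.18.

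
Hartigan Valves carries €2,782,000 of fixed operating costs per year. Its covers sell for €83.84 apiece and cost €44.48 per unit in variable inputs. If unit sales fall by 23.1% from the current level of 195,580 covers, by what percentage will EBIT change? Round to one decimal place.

Total contribution margin = 195,580 × €39.36 = €7,698,028.80.
Subtracting fixed costs: EBIT = €7,698,028.80 − €2,782,000 = €4,916,028.80.
So DOL = total CM / EBIT = €7,698,028.80 / €4,916,028.80 = 1.5659.
Operating income changes by 1.5659 × -23.1% = -36.2%.

-36.2%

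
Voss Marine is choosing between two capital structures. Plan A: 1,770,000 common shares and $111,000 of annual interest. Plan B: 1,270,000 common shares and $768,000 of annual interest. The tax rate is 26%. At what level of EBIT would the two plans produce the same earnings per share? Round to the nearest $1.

Set EPS_A = EPS_B: (EBIT − $111,000)(1 − 0.26) ÷ 1,770,000 = (EBIT − $768,000)(1 − 0.26) ÷ 1,270,000.
Cancelling (1 − t) and cross-multiplying: 1,270,000·(EBIT − 111,000) = 1,770,000·(EBIT − 768,000).
EBIT × (1,770,000 − 1,270,000) = 768,000 × 1,770,000 − 111,000 × 1,270,000 = 1,218,390,000,000, so EBIT = 1,218,390,000,000 ÷ 500,000 = 2,436,780.00.

$2,436,780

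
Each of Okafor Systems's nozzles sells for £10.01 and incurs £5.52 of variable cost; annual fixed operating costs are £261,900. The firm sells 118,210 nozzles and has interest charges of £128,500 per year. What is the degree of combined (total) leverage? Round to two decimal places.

At 118,210 units, contribution = 118,210 × £4.49 = £530,762.90.
EBIT = £530,762.90 − £261,900 = £268,862.90. Interest = £128,500.00.
DOL = £530,762.90 ÷ £268,862.90 = 1.9741; DFL = £268,862.90 ÷ £140,362.90 = 1.9155.
DCL = DOL × DFL = 1.9741 × 1.9155 = 3.7814.

3.78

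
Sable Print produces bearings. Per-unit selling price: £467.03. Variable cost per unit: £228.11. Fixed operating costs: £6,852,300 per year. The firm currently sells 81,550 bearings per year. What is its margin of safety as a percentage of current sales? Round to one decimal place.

Unit CM = price − variable cost = £467.03 − £228.11 = £238.92. Break-even units = £6,852,300 ÷ £238.92 = 28,680.31; break-even revenue = 28,680.31 × £467.03 = £13,394,565.83.
Actual sales revenue = 81,550 × £467.03 = £38,086,296.50.
Margin of safety = (£38,086,296.50 − £13,394,565.83) ÷ £38,086,296.50 = 64.8%.

64.8%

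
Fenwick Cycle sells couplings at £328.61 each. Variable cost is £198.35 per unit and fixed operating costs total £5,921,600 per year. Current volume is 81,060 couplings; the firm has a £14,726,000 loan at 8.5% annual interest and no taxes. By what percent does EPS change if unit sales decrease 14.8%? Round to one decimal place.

Contribution at this volume is 81,060 × £130.26 = £10,558,875.60.
EBIT = £10,558,875.60 − £5,921,600 = £4,637,275.60.
After interest of £1,251,710.00, pre-tax earnings = £3,385,565.60.
Degree of combined leverage = contribution ÷ (EBIT − I) = £10,558,875.60 ÷ £3,385,565.60 = 3.1188.
EPS therefore changes by 3.1188 × (-14.8%) = -46.2%.

-46.2%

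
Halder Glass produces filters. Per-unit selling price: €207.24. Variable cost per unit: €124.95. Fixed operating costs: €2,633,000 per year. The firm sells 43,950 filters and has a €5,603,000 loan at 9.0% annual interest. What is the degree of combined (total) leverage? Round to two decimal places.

7.54

Total contribution margin = 43,950 × €82.29 = €3,616,645.50.
Subtracting fixed costs: EBIT = €3,616,645.50 − €2,633,000 = €983,645.50. Interest = €504,270.00, so EBIT − I = €479,375.50.
DCL = contribution ÷ (EBIT − I) = €3,616,645.50 ÷ €479,375.50 = 7.5445.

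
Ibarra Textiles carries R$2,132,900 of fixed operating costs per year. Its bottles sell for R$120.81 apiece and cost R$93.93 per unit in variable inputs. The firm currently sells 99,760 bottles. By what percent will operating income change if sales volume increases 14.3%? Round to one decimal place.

+69.9%

At 99,760 units, contribution = 99,760 × R$26.88 = R$2,681,548.80.
EBIT = R$2,681,548.80 − R$2,132,900 = R$548,648.80.
So DOL = total CM / EBIT = R$2,681,548.80 / R$548,648.80 = 4.8876.
Operating income changes by 4.8876 × +14.3% = +69.9%.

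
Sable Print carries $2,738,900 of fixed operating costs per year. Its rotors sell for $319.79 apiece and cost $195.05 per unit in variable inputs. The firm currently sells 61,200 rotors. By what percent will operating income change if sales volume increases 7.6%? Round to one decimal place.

+11.9%

Total contribution margin = 61,200 × $124.74 = $7,634,088.00.
Operating income = contribution − fixed costs = $7,634,088.00 − $2,738,900 = $4,895,188.00.
Degree of operating leverage = $7,634,088.00 / $4,895,188.00 = 1.5595.
%ΔEBIT = DOL × %ΔSales = 1.5595 × +7.6% = +11.9%.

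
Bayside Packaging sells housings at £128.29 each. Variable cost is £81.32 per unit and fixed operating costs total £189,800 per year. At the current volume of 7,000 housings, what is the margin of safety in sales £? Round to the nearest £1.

Contribution margin per unit = £128.29 − £81.32 = £46.97. Break-even units = £189,800 ÷ £46.97 = 4,040.88; break-even revenue = 4,040.88 × £128.29 = £518,404.13.
Actual sales revenue = 7,000 × £128.29 = £898,030.00.
Margin of safety = £898,030.00 − £518,404.13 = £379,626.

£379,626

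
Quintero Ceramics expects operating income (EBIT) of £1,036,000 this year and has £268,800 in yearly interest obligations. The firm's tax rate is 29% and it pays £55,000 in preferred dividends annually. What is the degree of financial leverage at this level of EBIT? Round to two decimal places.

1.50

Interest = £268,800.00.
Pre-tax preferred-dividend burden = £55,000 ÷ (1 − 0.29) = £77,464.79.
DFL = EBIT ÷ [EBIT − I − D_p/(1−t)] = £1,036,000 ÷ [£1,036,000 − £268,800.00 − £77,464.79] = £1,036,000 ÷ £689,735.21 = 1.5020.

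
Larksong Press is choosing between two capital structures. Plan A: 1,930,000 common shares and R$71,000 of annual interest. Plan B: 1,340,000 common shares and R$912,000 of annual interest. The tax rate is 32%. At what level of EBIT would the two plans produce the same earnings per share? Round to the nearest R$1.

R$2,822,068

At indifference, (EBIT − 71,000)(1 − t)/1,930,000 = (EBIT − 912,000)(1 − t)/1,340,000.
The (1 − t) factor cancels: (EBIT − 71,000) × 1,340,000 = (EBIT − 912,000) × 1,930,000.
EBIT × (1,930,000 − 1,340,000) = 912,000 × 1,930,000 − 71,000 × 1,340,000 = 1,665,020,000,000, so EBIT = 1,665,020,000,000 ÷ 590,000 = 2,822,067.80.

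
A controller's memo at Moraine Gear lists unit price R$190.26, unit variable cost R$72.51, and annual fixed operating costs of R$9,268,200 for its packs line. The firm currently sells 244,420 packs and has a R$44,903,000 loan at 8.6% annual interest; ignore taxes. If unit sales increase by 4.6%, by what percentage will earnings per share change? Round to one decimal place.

+8.5%

Total contribution margin = 244,420 × R$117.75 = R$28,780,455.00.
EBIT = R$28,780,455.00 − R$9,268,200 = R$19,512,255.00.
After interest of R$3,861,658.00, pre-tax earnings = R$15,650,597.00.
DCL = total CM / (EBIT − I) = R$28,780,455.00 / R$15,650,597.00 = 1.8389.
%ΔEPS = DCL × %ΔSales = 1.8389 × +4.6% = +8.5%.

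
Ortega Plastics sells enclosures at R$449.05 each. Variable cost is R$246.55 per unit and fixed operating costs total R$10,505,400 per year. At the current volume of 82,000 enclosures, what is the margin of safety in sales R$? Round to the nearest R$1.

R$13,526,051

Unit CM = price − variable cost = R$449.05 − R$246.55 = R$202.50. Break-even units = R$10,505,400 ÷ R$202.50 = 51,878.52; break-even revenue = 51,878.52 × R$449.05 = R$23,296,048.74.
Actual sales revenue = 82,000 × R$449.05 = R$36,822,100.00.
Margin of safety = R$36,822,100.00 − R$23,296,048.74 = R$13,526,051.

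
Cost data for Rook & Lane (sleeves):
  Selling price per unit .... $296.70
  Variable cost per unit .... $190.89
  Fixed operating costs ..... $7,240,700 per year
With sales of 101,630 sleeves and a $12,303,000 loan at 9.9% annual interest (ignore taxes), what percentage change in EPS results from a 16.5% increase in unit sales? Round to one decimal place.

+77.3%

Contribution at this volume is 101,630 × $105.81 = $10,753,470.30.
EBIT = $10,753,470.30 − $7,240,700 = $3,512,770.30.
After interest of $1,217,997.00, pre-tax earnings = $2,294,773.30.
DCL = total CM / (EBIT − I) = $10,753,470.30 / $2,294,773.30 = 4.6861.
%ΔEPS = DCL × %ΔSales = 4.6861 × +16.5% = +77.3%.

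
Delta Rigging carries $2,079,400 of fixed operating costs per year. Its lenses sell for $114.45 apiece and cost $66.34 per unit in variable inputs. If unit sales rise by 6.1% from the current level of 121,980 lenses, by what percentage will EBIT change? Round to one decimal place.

Total contribution margin = 121,980 × $48.11 = $5,868,457.80.
Operating income = contribution − fixed costs = $5,868,457.80 − $2,079,400 = $3,789,057.80.
Degree of operating leverage = $5,868,457.80 / $3,789,057.80 = 1.5488.
%ΔEBIT = DOL × %ΔSales = 1.5488 × +6.1% = +9.4%.

+9.4%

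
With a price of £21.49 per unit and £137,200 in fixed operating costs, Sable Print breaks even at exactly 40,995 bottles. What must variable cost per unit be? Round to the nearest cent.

£18.14

Contribution per unit must be FC / Q = £137,200 / 40,995 = £3.3467.
Hence VC = price − CM = £21.49 − £3.3467 = £18.14.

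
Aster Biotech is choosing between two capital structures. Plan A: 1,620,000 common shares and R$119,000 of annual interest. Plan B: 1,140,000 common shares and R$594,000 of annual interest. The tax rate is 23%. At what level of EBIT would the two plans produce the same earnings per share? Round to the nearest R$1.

R$1,722,125

At indifference, (EBIT − 119,000)(1 − t)/1,620,000 = (EBIT − 594,000)(1 − t)/1,140,000.
Cancelling (1 − t) and cross-multiplying: 1,140,000·(EBIT − 119,000) = 1,620,000·(EBIT − 594,000).
Solving, EBIT = (594,000·1,620,000 − 119,000·1,140,000) / (1,620,000 − 1,140,000) = 826,620,000,000 / 480,000 = 1,722,125.00.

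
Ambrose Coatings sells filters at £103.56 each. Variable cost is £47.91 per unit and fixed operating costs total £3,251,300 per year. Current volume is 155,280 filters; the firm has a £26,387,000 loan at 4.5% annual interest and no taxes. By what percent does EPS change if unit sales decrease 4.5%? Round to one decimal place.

-9.3%

At 155,280 units, contribution = 155,280 × £55.65 = £8,641,332.00.
Operating income = contribution − fixed costs = £8,641,332.00 − £3,251,300 = £5,390,032.00.
After interest of £1,187,415.00, pre-tax earnings = £4,202,617.00.
DCL = total CM / (EBIT − I) = £8,641,332.00 / £4,202,617.00 = 2.0562.
%ΔEPS = DCL × %ΔSales = 2.0562 × -4.5% = -9.3%.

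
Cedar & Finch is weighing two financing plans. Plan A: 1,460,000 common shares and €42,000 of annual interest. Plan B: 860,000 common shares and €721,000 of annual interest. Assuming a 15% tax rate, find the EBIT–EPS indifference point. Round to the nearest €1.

At indifference, (EBIT − 42,000)(1 − t)/1,460,000 = (EBIT − 721,000)(1 − t)/860,000.
Cancelling (1 − t) and cross-multiplying: 860,000·(EBIT − 42,000) = 1,460,000·(EBIT − 721,000).
EBIT × (1,460,000 − 860,000) = 721,000 × 1,460,000 − 42,000 × 860,000 = 1,016,540,000,000, so EBIT = 1,016,540,000,000 ÷ 600,000 = 1,694,233.33.

€1,694,233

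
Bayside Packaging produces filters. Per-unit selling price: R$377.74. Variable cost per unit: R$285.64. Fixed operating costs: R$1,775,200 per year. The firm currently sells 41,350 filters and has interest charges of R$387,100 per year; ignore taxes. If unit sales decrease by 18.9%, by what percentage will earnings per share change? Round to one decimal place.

-43.7%

At 41,350 units, contribution = 41,350 × R$92.10 = R$3,808,335.00.
EBIT = R$3,808,335.00 − R$1,775,200 = R$2,033,135.00.
After interest of R$387,100.00, pre-tax earnings = R$1,646,035.00.
Degree of combined leverage = contribution ÷ (EBIT − I) = R$3,808,335.00 ÷ R$1,646,035.00 = 2.3136.
%ΔEPS = DCL × %ΔSales = 2.3136 × -18.9% = -43.7%.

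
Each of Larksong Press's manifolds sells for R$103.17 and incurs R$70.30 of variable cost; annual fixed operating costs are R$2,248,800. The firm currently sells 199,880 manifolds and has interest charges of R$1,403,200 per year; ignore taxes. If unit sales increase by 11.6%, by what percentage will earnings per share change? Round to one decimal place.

+26.1%

At 199,880 units, contribution = 199,880 × R$32.87 = R$6,570,055.60.
EBIT = R$6,570,055.60 − R$2,248,800 = R$4,321,255.60.
After interest of R$1,403,200.00, pre-tax earnings = R$2,918,055.60.
DCL = total CM / (EBIT − I) = R$6,570,055.60 / R$2,918,055.60 = 2.2515.
%ΔEPS = DCL × %ΔSales = 2.2515 × +11.6% = +26.1%.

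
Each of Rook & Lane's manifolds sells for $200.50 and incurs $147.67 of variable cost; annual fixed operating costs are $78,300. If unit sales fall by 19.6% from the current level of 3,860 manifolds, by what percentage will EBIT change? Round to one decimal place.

Contribution at this volume is 3,860 × $52.83 = $203,923.80.
EBIT = $203,923.80 − $78,300 = $125,623.80.
Degree of operating leverage = $203,923.80 / $125,623.80 = 1.6233.
%ΔEBIT = DOL × %ΔSales = 1.6233 × -19.6% = -31.8%.

-31.8%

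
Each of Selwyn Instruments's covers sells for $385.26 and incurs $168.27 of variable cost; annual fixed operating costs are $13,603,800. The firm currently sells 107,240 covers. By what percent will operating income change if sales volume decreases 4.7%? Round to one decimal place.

Contribution at this volume is 107,240 × $216.99 = $23,270,007.60.
Subtracting fixed costs: EBIT = $23,270,007.60 − $13,603,800 = $9,666,207.60.
DOL = contribution ÷ EBIT = $23,270,007.60 ÷ $9,666,207.60 = 2.4074.
So EBIT moves 2.4074 × (-4.7%) = -11.3%.

-11.3%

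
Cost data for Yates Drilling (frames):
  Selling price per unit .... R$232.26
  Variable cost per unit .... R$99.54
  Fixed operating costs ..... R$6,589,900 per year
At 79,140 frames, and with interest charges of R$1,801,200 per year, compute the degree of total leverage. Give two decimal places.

4.97

Total contribution margin = 79,140 × R$132.72 = R$10,503,460.80.
Subtracting fixed costs: EBIT = R$10,503,460.80 − R$6,589,900 = R$3,913,560.80. Interest = R$1,801,200.00.
DOL = R$10,503,460.80 ÷ R$3,913,560.80 = 2.6839; DFL = R$3,913,560.80 ÷ R$2,112,360.80 = 1.8527.
DCL = DOL × DFL = 2.6839 × 1.8527 = 4.9725.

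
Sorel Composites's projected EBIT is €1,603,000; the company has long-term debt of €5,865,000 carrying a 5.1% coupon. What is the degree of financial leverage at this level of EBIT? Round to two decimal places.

1.23

Interest = €299,115.00.
Degree of financial leverage = EBIT / (EBIT − interest) = €1,603,000 / €1,303,885.00 = 1.2294.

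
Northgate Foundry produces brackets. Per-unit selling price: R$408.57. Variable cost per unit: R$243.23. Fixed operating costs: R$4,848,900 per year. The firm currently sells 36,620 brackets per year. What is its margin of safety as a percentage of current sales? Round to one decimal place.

19.9%

Contribution margin per unit = R$408.57 − R$243.23 = R$165.34. Break-even units = R$4,848,900 ÷ R$165.34 = 29,326.84; break-even revenue = 29,326.84 × R$408.57 = R$11,982,067.70.
Current sales = 36,620 × R$408.57 = R$14,961,833.40.
Margin of safety = (R$14,961,833.40 − R$11,982,067.70) ÷ R$14,961,833.40 = 19.9%.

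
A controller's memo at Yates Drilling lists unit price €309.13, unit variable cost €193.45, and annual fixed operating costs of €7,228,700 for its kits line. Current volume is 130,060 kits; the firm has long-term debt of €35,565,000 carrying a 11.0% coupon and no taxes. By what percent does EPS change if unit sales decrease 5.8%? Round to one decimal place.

Total contribution margin = 130,060 × €115.68 = €15,045,340.80.
Operating income = contribution − fixed costs = €15,045,340.80 − €7,228,700 = €7,816,640.80.
Interest = €3,912,150.00, so EBIT − I = €3,904,490.80.
Degree of combined leverage = contribution ÷ (EBIT − I) = €15,045,340.80 ÷ €3,904,490.80 = 3.8533.
EPS therefore changes by 3.8533 × (-5.8%) = -22.3%.

-22.3%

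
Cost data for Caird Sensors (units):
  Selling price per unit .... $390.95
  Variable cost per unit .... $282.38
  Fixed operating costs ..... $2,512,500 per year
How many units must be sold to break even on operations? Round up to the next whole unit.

Unit CM = price − variable cost = $390.95 − $282.38 = $108.57.
Break-even volume = fixed costs ÷ CM per unit = $2,512,500 ÷ $108.57 = 23,141.75, so 23,142 units.

23,142 units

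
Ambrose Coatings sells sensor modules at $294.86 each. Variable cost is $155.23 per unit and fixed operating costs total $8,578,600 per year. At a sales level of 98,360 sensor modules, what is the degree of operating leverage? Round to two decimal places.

Contribution at this volume is 98,360 × $139.63 = $13,734,006.80.
Subtracting fixed costs: EBIT = $13,734,006.80 − $8,578,600 = $5,155,406.80.
DOL = contribution ÷ EBIT = $13,734,006.80 ÷ $5,155,406.80 = 2.6640.

2.66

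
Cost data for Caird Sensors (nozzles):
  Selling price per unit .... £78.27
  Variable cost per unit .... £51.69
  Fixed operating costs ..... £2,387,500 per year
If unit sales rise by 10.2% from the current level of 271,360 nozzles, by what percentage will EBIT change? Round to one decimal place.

+15.2%

Total contribution margin = 271,360 × £26.58 = £7,212,748.80.
Operating income = contribution − fixed costs = £7,212,748.80 − £2,387,500 = £4,825,248.80.
So DOL = total CM / EBIT = £7,212,748.80 / £4,825,248.80 = 1.4948.
%ΔEBIT = DOL × %ΔSales = 1.4948 × +10.2% = +15.2%.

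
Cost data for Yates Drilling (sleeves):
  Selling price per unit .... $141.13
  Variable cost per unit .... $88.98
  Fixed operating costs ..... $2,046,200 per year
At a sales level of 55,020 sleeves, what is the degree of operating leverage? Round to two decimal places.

3.49

Contribution at this volume is 55,020 × $52.15 = $2,869,293.00.
EBIT = $2,869,293.00 − $2,046,200 = $823,093.00.
DOL = contribution ÷ EBIT = $2,869,293.00 ÷ $823,093.00 = 3.4860.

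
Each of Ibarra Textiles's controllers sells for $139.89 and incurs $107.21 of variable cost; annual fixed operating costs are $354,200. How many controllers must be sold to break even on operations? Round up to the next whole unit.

10,839 controllers

Each unit contributes $139.89 − $107.21 = $32.68.
Break-even Q = $354,200 / $32.68 = 10,838.43 → 10,839 controllers.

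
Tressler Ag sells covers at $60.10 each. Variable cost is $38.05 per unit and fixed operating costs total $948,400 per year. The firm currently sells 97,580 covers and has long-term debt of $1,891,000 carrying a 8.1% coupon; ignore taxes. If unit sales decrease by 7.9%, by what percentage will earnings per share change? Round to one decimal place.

-16.2%

Total contribution margin = 97,580 × $22.05 = $2,151,639.00.
Subtracting fixed costs: EBIT = $2,151,639.00 − $948,400 = $1,203,239.00.
After interest of $153,171.00, pre-tax earnings = $1,050,068.00.
DCL = total CM / (EBIT − I) = $2,151,639.00 / $1,050,068.00 = 2.0490.
%ΔEPS = DCL × %ΔSales = 2.0490 × -7.9% = -16.2%.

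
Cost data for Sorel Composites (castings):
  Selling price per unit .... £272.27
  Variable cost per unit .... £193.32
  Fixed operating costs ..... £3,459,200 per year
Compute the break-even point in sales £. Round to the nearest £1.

Contribution margin per unit = £272.27 − £193.32 = £78.95, a CM ratio of £78.95 ÷ £272.27 = 0.2900.
Break-even revenue = fixed costs × price ÷ CM = £3,459,200 × £272.27 ÷ £78.95 = £11,929,530.

£11,929,530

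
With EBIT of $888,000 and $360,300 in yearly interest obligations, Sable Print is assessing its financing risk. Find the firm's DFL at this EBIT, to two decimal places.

Interest = $360,300.00.
DFL = EBIT ÷ (EBIT − I) = $888,000 ÷ ($888,000 − $360,300.00) = $888,000 ÷ $527,700.00 = 1.6828.

1.68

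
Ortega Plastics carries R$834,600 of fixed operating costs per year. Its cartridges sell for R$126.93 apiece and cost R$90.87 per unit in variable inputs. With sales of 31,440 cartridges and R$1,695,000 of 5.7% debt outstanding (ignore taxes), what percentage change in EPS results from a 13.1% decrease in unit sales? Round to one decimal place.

-73.3%

Total contribution margin = 31,440 × R$36.06 = R$1,133,726.40.
EBIT = R$1,133,726.40 − R$834,600 = R$299,126.40.
Interest = R$96,615.00, so EBIT − I = R$202,511.40.
DCL = total CM / (EBIT − I) = R$1,133,726.40 / R$202,511.40 = 5.5983.
%ΔEPS = DCL × %ΔSales = 5.5983 × -13.1% = -73.3%.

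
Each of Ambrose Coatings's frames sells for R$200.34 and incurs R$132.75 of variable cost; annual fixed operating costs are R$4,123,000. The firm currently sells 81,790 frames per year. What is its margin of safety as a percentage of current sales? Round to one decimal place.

Unit CM = price − variable cost = R$200.34 − R$132.75 = R$67.59. Break-even units = R$4,123,000 ÷ R$67.59 = 61,000.15; break-even revenue = 61,000.15 × R$200.34 = R$12,220,769.64.
Current sales = 81,790 × R$200.34 = R$16,385,808.60.
Margin of safety = (R$16,385,808.60 − R$12,220,769.64) ÷ R$16,385,808.60 = 25.4%.

25.4%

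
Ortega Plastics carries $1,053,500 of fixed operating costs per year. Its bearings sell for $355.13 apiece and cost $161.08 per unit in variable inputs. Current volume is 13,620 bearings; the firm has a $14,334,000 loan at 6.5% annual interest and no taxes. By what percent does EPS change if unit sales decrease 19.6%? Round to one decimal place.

At 13,620 units, contribution = 13,620 × $194.05 = $2,642,961.00.
Subtracting fixed costs: EBIT = $2,642,961.00 − $1,053,500 = $1,589,461.00.
After interest of $931,710.00, pre-tax earnings = $657,751.00.
DCL = total CM / (EBIT − I) = $2,642,961.00 / $657,751.00 = 4.0182.
%ΔEPS = DCL × %ΔSales = 4.0182 × -19.6% = -78.8%.

-78.8%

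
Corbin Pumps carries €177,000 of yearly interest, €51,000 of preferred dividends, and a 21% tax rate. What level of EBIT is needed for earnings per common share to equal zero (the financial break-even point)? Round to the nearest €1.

Preferred dividends are paid after tax, so their pre-tax equivalent is €51,000 ÷ (1 − 0.21) = €64,556.96.
Financial break-even EBIT = interest + D_p ÷ (1 − t) = €177,000 + €64,556.96 = €241,556.96.

€241,557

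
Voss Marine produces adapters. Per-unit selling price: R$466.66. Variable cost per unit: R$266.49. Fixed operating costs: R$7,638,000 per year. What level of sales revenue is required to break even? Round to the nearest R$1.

R$17,806,610

CM per unit = R$466.66 − R$266.49 = R$200.17; CM ratio = R$200.17 / R$466.66 = 0.4289.
Break-even sales = FC ÷ CM ratio = R$7,638,000 × R$466.66 / R$200.17 = R$17,806,610.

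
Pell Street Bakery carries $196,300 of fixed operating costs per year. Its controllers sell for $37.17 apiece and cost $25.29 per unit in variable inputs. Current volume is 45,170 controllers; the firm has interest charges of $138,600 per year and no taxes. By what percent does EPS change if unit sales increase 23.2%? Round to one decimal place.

At 45,170 units, contribution = 45,170 × $11.88 = $536,619.60.
Operating income = contribution − fixed costs = $536,619.60 − $196,300 = $340,319.60.
After interest of $138,600.00, pre-tax earnings = $201,719.60.
DCL = total CM / (EBIT − I) = $536,619.60 / $201,719.60 = 2.6602.
EPS therefore changes by 2.6602 × (+23.2%) = +61.7%.

+61.7%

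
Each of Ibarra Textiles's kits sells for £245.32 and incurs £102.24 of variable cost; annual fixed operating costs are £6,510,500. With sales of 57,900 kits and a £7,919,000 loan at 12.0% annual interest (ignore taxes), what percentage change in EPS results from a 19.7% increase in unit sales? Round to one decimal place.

At 57,900 units, contribution = 57,900 × £143.08 = £8,284,332.00.
EBIT = £8,284,332.00 − £6,510,500 = £1,773,832.00.
After interest of £950,280.00, pre-tax earnings = £823,552.00.
Degree of combined leverage = contribution ÷ (EBIT − I) = £8,284,332.00 ÷ £823,552.00 = 10.0593.
EPS therefore changes by 10.0593 × (+19.7%) = +198.2%.

+198.2%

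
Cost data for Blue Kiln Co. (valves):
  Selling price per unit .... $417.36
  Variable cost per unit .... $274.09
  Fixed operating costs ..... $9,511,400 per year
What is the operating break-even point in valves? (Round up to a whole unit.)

66,388 valves

Each unit contributes $417.36 − $274.09 = $143.27.
Break-even volume = fixed costs ÷ CM per unit = $9,511,400 ÷ $143.27 = 66,387.94, so 66,388 valves.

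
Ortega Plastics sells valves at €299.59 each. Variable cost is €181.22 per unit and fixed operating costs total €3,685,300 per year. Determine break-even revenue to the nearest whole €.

€9,327,355

CM per unit = €299.59 − €181.22 = €118.37; CM ratio = €118.37 / €299.59 = 0.3951.
Break-even revenue = fixed costs × price ÷ CM = €3,685,300 × €299.59 ÷ €118.37 = €9,327,355.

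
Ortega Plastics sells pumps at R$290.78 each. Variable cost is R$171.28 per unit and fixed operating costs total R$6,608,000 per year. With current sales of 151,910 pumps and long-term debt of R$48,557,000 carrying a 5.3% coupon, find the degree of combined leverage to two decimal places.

At 151,910 units, contribution = 151,910 × R$119.50 = R$18,153,245.00.
EBIT = R$18,153,245.00 − R$6,608,000 = R$11,545,245.00. Interest = R$2,573,521.00.
DOL = R$18,153,245.00 ÷ R$11,545,245.00 = 1.5724; DFL = R$11,545,245.00 ÷ R$8,971,724.00 = 1.2868.
Combined leverage = 1.5724 × 1.2868 = 2.0234.

2.02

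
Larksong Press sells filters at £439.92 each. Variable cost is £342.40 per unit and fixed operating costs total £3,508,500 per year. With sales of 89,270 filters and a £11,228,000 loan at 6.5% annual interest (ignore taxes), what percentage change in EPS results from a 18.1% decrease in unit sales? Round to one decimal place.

-35.3%

Total contribution margin = 89,270 × £97.52 = £8,705,610.40.
Operating income = contribution − fixed costs = £8,705,610.40 − £3,508,500 = £5,197,110.40.
After interest of £729,820.00, pre-tax earnings = £4,467,290.40.
Degree of combined leverage = contribution ÷ (EBIT − I) = £8,705,610.40 ÷ £4,467,290.40 = 1.9487.
EPS therefore changes by 1.9487 × (-18.1%) = -35.3%.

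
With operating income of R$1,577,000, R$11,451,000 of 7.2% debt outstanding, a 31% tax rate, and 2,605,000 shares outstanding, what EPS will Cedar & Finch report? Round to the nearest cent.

Interest = R$824,472.00, so EBT = R$1,577,000 − R$824,472.00 = R$752,528.00.
After tax at 31%: net income = R$752,528.00 × 0.69 = R$519,244.32.
EPS = R$519,244.32 ÷ 2,605,000 = R$0.20.

R$0.20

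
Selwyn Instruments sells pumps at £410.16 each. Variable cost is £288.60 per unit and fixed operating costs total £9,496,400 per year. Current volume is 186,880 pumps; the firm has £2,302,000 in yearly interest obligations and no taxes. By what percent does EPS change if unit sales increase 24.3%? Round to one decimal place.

At 186,880 units, contribution = 186,880 × £121.56 = £22,717,132.80.
Operating income = contribution − fixed costs = £22,717,132.80 − £9,496,400 = £13,220,732.80.
After interest of £2,302,000.00, pre-tax earnings = £10,918,732.80.
DCL = total CM / (EBIT − I) = £22,717,132.80 / £10,918,732.80 = 2.0806.
EPS therefore changes by 2.0806 × (+24.3%) = +50.6%.

+50.6%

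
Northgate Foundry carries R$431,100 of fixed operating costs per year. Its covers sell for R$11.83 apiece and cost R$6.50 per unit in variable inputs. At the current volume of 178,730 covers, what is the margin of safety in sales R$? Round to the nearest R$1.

R$1,157,544

Unit CM = price − variable cost = R$11.83 − R$6.50 = R$5.33. Break-even units = R$431,100 ÷ R$5.33 = 80,881.80; break-even revenue = 80,881.80 × R$11.83 = R$956,831.71.
Actual sales revenue = 178,730 × R$11.83 = R$2,114,375.90.
Margin of safety = R$2,114,375.90 − R$956,831.71 = R$1,157,544.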